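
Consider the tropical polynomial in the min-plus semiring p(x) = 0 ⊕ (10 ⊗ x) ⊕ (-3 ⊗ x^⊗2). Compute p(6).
p(6) = 0

A tropical monomial a ⊗ x^⊗i evaluates to a + i · x. Evaluating each term at x = 6:
  Term 0 contributes 0 + 0 · 6 = 0
  Term 1 contributes 10 + 1 · 6 = 16
  Term 2 contributes -3 + 2 · 6 = 9
p(6) = ⊕ of these = min[0, 16, 9] = 0.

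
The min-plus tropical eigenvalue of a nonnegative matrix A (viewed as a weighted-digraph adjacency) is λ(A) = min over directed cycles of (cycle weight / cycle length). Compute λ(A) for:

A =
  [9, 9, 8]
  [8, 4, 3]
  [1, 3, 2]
λ(A) = 2

Enumerate directed cycles and compute their means (weight / length). Sample:
  cycle 0 → 0: weight = 9, length = 1, mean = 9/1 ≈ 9.000
  cycle 1 → 1: weight = 4, length = 1, mean = 4/1 ≈ 4.000
  cycle 2 → 2: weight = 2, length = 1, mean = 2/1 ≈ 2.000
  cycle 0 → 1 → 0: weight = 17, length = 2, mean = 17/2 ≈ 8.500
  cycle 0 → 2 → 0: weight = 9, length = 2, mean = 9/2 ≈ 4.500
  cycle 1 → 0 → 1: weight = 17, length = 2, mean = 17/2 ≈ 8.500
Minimum mean = 2.000, attained e.g. along the cycle 2 → 2 with weight 2 and length 1. So λ(A) = 2/1 = 2.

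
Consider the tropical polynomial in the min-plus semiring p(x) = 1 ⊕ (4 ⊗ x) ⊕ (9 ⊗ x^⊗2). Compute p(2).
p(2) = 1

A tropical monomial a ⊗ x^⊗i evaluates to a + i · x. Evaluating each term at x = 2:
  Term 0 contributes 1 + 0 · 2 = 1
  Term 1 contributes 4 + 1 · 2 = 6
  Term 2 contributes 9 + 2 · 2 = 13
p(2) = ⊕ of these = min[1, 6, 13] = 1.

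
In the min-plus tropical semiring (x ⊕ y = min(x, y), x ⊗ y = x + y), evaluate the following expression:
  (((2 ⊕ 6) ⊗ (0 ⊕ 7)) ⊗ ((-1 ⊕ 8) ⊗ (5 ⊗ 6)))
(((2 ⊕ 6) ⊗ (0 ⊕ 7)) ⊗ ((-1 ⊕ 8) ⊗ (5 ⊗ 6))) = 12

Expand innermost to outermost. Recall ⊕ takes the minimum of its arguments and ⊗ takes their sum. Working out the expression (((2 ⊕ 6) ⊗ (0 ⊕ 7)) ⊗ ((-1 ⊕ 8) ⊗ (5 ⊗ 6))) gives 12.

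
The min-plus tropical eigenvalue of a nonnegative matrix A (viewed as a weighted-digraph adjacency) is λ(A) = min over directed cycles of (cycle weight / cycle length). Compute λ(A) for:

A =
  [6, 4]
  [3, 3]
λ(A) = 3

Enumerate directed cycles and compute their means (weight / length). Sample:
  cycle 0 → 0: weight = 6, length = 1, mean = 6/1 ≈ 6.000
  cycle 1 → 1: weight = 3, length = 1, mean = 3/1 ≈ 3.000
  cycle 0 → 1 → 0: weight = 7, length = 2, mean = 7/2 ≈ 3.500
  cycle 1 → 0 → 1: weight = 7, length = 2, mean = 7/2 ≈ 3.500
Minimum mean = 3.000, attained e.g. along the cycle 1 → 1 with weight 3 and length 1. So λ(A) = 3/1 = 3.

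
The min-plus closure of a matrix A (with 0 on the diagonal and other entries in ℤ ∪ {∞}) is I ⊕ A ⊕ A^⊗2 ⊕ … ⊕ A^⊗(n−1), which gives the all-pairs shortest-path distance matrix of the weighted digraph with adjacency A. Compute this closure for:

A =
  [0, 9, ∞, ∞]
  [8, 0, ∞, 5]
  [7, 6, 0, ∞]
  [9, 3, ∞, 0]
Closure =
  [0, 9, ∞, 14]
  [8, 0, ∞, 5]
  [7, 6, 0, 11]
  [9, 3, ∞, 0]

This is the Floyd-Warshall all-pairs shortest-path computation. For each intermediate vertex k = 0, 1, …, 3, update dist[i][j] ← min(dist[i][j], dist[i][k] + dist[k][j]). The final matrix gives, for each (i, j), the minimum total weight of any directed path from i to j (possibly empty when i = j).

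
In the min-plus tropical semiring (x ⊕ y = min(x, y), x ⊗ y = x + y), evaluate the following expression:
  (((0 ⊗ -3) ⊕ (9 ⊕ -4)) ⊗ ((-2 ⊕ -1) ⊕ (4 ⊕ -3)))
(((0 ⊗ -3) ⊕ (9 ⊕ -4)) ⊗ ((-2 ⊕ -1) ⊕ (4 ⊕ -3))) = -7

Expand innermost to outermost. Recall ⊕ takes the minimum of its arguments and ⊗ takes their sum. Working out the expression (((0 ⊗ -3) ⊕ (9 ⊕ -4)) ⊗ ((-2 ⊕ -1) ⊕ (4 ⊕ -3))) gives -7.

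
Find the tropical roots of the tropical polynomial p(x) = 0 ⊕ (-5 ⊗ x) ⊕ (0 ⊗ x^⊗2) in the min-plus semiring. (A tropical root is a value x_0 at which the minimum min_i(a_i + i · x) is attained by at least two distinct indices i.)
Roots: {-5, 5}

Each tropical root is a break point of the lower envelope of the lines y = a_i + i · x (there are 3 lines, with slopes 0, 1, ..., 2). Only the lines that attain the minimum somewhere contribute to roots; other lines are dominated. Here the surviving (envelope) indices are i = 2, i = 1, i = 0.
Intersections between consecutive envelope lines give the roots: for adjacent envelope indices i < j the intersection is x = (a_i − a_j) / (j − i). Reading off the sorted break points: {-5, 5}.
Verification: at each break x_0, at least two indices attain the minimum of min_i(a_i + i · x_0).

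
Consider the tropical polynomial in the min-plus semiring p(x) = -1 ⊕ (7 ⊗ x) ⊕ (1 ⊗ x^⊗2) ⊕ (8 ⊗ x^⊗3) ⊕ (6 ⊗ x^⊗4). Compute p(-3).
p(-3) = -6

A tropical monomial a ⊗ x^⊗i evaluates to a + i · x. Evaluating each term at x = -3:
  Term 0 contributes -1 + 0 · -3 = -1
  Term 1 contributes 7 + 1 · -3 = 4
  Term 2 contributes 1 + 2 · -3 = -5
  Term 3 contributes 8 + 3 · -3 = -1
  Term 4 contributes 6 + 4 · -3 = -6
p(-3) = ⊕ of these = min[-1, 4, -5, -1, -6] = -6.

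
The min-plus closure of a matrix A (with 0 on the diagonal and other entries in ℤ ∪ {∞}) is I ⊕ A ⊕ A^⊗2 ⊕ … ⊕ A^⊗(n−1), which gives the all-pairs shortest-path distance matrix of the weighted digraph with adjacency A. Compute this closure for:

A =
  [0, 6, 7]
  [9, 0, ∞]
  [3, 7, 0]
Closure =
  [0, 6, 7]
  [9, 0, 16]
  [3, 7, 0]

This is the Floyd-Warshall all-pairs shortest-path computation. For each intermediate vertex k = 0, 1, …, 2, update dist[i][j] ← min(dist[i][j], dist[i][k] + dist[k][j]). The final matrix gives, for each (i, j), the minimum total weight of any directed path from i to j (possibly empty when i = j).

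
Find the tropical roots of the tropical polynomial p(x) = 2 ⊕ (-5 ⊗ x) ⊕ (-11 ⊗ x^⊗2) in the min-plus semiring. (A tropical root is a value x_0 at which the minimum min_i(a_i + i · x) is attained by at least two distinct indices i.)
Roots: {6, 7}

Each tropical root is a break point of the lower envelope of the lines y = a_i + i · x (there are 3 lines, with slopes 0, 1, ..., 2). Only the lines that attain the minimum somewhere contribute to roots; other lines are dominated. Here the surviving (envelope) indices are i = 2, i = 1, i = 0.
Intersections between consecutive envelope lines give the roots: for adjacent envelope indices i < j the intersection is x = (a_i − a_j) / (j − i). Reading off the sorted break points: {6, 7}.
Verification: at each break x_0, at least two indices attain the minimum of min_i(a_i + i · x_0).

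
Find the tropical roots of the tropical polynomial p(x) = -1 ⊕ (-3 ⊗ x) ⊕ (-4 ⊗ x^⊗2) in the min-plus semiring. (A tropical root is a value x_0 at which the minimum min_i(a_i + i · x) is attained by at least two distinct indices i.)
Roots: {1, 2}

Each tropical root is a break point of the lower envelope of the lines y = a_i + i · x (there are 3 lines, with slopes 0, 1, ..., 2). Only the lines that attain the minimum somewhere contribute to roots; other lines are dominated. Here the surviving (envelope) indices are i = 2, i = 1, i = 0.
Intersections between consecutive envelope lines give the roots: for adjacent envelope indices i < j the intersection is x = (a_i − a_j) / (j − i). Reading off the sorted break points: {1, 2}.
Verification: at each break x_0, at least two indices attain the minimum of min_i(a_i + i · x_0).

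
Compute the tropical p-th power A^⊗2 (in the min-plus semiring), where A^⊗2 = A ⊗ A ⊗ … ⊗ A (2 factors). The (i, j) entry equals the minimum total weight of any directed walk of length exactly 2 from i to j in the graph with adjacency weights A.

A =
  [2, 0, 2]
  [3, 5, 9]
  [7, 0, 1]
A^⊗2 =
  [3, 2, 3]
  [5, 3, 5]
  [3, 1, 2]

Each entry (A^⊗2)_ij equals the minimum over all length-2 walks i = v_0 → v_1 → … → v_2 = j of Σ_t A[v_t][v_{t+1}]. For example, for (i, j) = (0, 2) we minimise over 3 possible intermediate vertex sequences; the minimum is 3, attained along the walk 0 → 2 → 2.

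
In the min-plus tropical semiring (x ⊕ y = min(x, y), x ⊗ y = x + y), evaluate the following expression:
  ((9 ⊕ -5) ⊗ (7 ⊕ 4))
((9 ⊕ -5) ⊗ (7 ⊕ 4)) = -1

Expand innermost to outermost. Recall ⊕ takes the minimum of its arguments and ⊗ takes their sum. Working out the expression ((9 ⊕ -5) ⊗ (7 ⊕ 4)) gives -1.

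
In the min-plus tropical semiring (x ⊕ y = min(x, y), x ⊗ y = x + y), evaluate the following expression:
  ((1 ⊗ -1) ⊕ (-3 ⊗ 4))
((1 ⊗ -1) ⊕ (-3 ⊗ 4)) = 0

Expand innermost to outermost. Recall ⊕ takes the minimum of its arguments and ⊗ takes their sum. Working out the expression ((1 ⊗ -1) ⊕ (-3 ⊗ 4)) gives 0.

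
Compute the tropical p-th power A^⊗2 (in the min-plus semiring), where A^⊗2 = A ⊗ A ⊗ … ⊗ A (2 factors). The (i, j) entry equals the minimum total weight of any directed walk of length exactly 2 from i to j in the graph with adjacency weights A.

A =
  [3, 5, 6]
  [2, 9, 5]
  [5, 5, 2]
A^⊗2 =
  [6, 8, 8]
  [5, 7, 7]
  [7, 7, 4]

Each entry (A^⊗2)_ij equals the minimum over all length-2 walks i = v_0 → v_1 → … → v_2 = j of Σ_t A[v_t][v_{t+1}]. For example, for (i, j) = (0, 2) we minimise over 3 possible intermediate vertex sequences; the minimum is 8, attained along the walk 0 → 2 → 2.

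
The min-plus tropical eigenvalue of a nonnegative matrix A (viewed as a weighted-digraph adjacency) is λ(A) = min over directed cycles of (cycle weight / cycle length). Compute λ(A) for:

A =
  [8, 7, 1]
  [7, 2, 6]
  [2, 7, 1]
λ(A) = 1

Enumerate directed cycles and compute their means (weight / length). Sample:
  cycle 0 → 0: weight = 8, length = 1, mean = 8/1 ≈ 8.000
  cycle 1 → 1: weight = 2, length = 1, mean = 2/1 ≈ 2.000
  cycle 2 → 2: weight = 1, length = 1, mean = 1/1 ≈ 1.000
  cycle 0 → 1 → 0: weight = 14, length = 2, mean = 14/2 ≈ 7.000
  cycle 0 → 2 → 0: weight = 3, length = 2, mean = 3/2 ≈ 1.500
  cycle 1 → 0 → 1: weight = 14, length = 2, mean = 14/2 ≈ 7.000
Minimum mean = 1.000, attained e.g. along the cycle 2 → 2 with weight 1 and length 1. So λ(A) = 1/1 = 1.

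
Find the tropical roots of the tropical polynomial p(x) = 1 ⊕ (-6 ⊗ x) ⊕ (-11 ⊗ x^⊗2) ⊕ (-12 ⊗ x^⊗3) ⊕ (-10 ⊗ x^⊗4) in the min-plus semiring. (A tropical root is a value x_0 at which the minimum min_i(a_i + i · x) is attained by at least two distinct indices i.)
Roots: {-2, 1, 5, 7}

Each tropical root is a break point of the lower envelope of the lines y = a_i + i · x (there are 5 lines, with slopes 0, 1, ..., 4). Only the lines that attain the minimum somewhere contribute to roots; other lines are dominated. Here the surviving (envelope) indices are i = 4, i = 3, i = 2, i = 1, i = 0.
Intersections between consecutive envelope lines give the roots: for adjacent envelope indices i < j the intersection is x = (a_i − a_j) / (j − i). Reading off the sorted break points: {-2, 1, 5, 7}.
Verification: at each break x_0, at least two indices attain the minimum of min_i(a_i + i · x_0).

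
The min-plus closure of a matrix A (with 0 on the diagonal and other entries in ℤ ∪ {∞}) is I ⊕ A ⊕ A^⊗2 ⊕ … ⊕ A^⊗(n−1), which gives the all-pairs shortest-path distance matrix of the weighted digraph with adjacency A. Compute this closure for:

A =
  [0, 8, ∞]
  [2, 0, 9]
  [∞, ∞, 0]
Closure =
  [0, 8, 17]
  [2, 0, 9]
  [∞, ∞, 0]

This is the Floyd-Warshall all-pairs shortest-path computation. For each intermediate vertex k = 0, 1, …, 2, update dist[i][j] ← min(dist[i][j], dist[i][k] + dist[k][j]). The final matrix gives, for each (i, j), the minimum total weight of any directed path from i to j (possibly empty when i = j).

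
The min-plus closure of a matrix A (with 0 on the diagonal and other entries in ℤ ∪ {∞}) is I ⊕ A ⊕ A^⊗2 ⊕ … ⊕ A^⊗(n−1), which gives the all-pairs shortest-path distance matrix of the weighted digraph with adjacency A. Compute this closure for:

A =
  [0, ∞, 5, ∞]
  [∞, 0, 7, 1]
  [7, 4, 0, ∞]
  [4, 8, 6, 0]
Closure =
  [0, 9, 5, 10]
  [5, 0, 7, 1]
  [7, 4, 0, 5]
  [4, 8, 6, 0]

This is the Floyd-Warshall all-pairs shortest-path computation. For each intermediate vertex k = 0, 1, …, 3, update dist[i][j] ← min(dist[i][j], dist[i][k] + dist[k][j]). The final matrix gives, for each (i, j), the minimum total weight of any directed path from i to j (possibly empty when i = j).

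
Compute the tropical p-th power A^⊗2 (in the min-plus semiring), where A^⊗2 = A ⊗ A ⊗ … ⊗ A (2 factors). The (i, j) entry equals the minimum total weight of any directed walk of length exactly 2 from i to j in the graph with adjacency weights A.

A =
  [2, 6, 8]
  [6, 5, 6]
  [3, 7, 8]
A^⊗2 =
  [4, 8, 10]
  [8, 10, 11]
  [5, 9, 11]

Each entry (A^⊗2)_ij equals the minimum over all length-2 walks i = v_0 → v_1 → … → v_2 = j of Σ_t A[v_t][v_{t+1}]. For example, for (i, j) = (0, 2) we minimise over 3 possible intermediate vertex sequences; the minimum is 10, attained along the walk 0 → 0 → 2.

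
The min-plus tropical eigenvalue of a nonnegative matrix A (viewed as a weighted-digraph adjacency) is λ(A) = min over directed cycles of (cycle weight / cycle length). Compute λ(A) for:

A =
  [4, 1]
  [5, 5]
λ(A) = 3

Enumerate directed cycles and compute their means (weight / length). Sample:
  cycle 0 → 0: weight = 4, length = 1, mean = 4/1 ≈ 4.000
  cycle 1 → 1: weight = 5, length = 1, mean = 5/1 ≈ 5.000
  cycle 0 → 1 → 0: weight = 6, length = 2, mean = 6/2 ≈ 3.000
  cycle 1 → 0 → 1: weight = 6, length = 2, mean = 6/2 ≈ 3.000
Minimum mean = 3.000, attained e.g. along the cycle 0 → 1 → 0 with weight 6 and length 2. So λ(A) = 6/2 = 3.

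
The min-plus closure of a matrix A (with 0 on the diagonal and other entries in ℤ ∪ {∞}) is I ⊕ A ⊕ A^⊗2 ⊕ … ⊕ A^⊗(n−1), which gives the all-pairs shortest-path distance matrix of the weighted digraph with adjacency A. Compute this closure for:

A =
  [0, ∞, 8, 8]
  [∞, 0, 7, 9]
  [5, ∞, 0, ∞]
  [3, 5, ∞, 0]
Closure =
  [0, 13, 8, 8]
  [12, 0, 7, 9]
  [5, 18, 0, 13]
  [3, 5, 11, 0]

This is the Floyd-Warshall all-pairs shortest-path computation. For each intermediate vertex k = 0, 1, …, 3, update dist[i][j] ← min(dist[i][j], dist[i][k] + dist[k][j]). The final matrix gives, for each (i, j), the minimum total weight of any directed path from i to j (possibly empty when i = j).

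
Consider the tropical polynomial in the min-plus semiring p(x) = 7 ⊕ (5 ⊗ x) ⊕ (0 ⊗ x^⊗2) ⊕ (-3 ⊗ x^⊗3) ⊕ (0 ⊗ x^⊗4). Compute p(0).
p(0) = -3

A tropical monomial a ⊗ x^⊗i evaluates to a + i · x. Evaluating each term at x = 0:
  Term 0 contributes 7 + 0 · 0 = 7
  Term 1 contributes 5 + 1 · 0 = 5
  Term 2 contributes 0 + 2 · 0 = 0
  Term 3 contributes -3 + 3 · 0 = -3
  Term 4 contributes 0 + 4 · 0 = 0
p(0) = ⊕ of these = min[7, 5, 0, -3, 0] = -3.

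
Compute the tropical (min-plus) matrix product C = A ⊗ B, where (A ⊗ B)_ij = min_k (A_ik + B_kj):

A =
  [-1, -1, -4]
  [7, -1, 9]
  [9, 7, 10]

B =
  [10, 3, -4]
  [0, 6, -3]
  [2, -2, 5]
A ⊗ B =
  [-2, -6, -5]
  [-1, 5, -4]
  [7, 8, 4]

Apply the min-plus product entry-by-entry:
  C[0][0] = min over k of (A[0][0] + B[0][0] = -1 + 10 = 9, A[0][1] + B[1][0] = -1 + 0 = -1, A[0][2] + B[2][0] = -4 + 2 = -2) = -2 (attained at k = 2)
  C[0][1] = min over k of (A[0][0] + B[0][1] = -1 + 3 = 2, A[0][1] + B[1][1] = -1 + 6 = 5, A[0][2] + B[2][1] = -4 + -2 = -6) = -6 (attained at k = 2)
  C[0][2] = min over k of (A[0][0] + B[0][2] = -1 + -4 = -5, A[0][1] + B[1][2] = -1 + -3 = -4, A[0][2] + B[2][2] = -4 + 5 = 1) = -5 (attained at k = 0)
  C[1][0] = min over k of (A[1][0] + B[0][0] = 7 + 10 = 17, A[1][1] + B[1][0] = -1 + 0 = -1, A[1][2] + B[2][0] = 9 + 2 = 11) = -1 (attained at k = 1)
  C[1][1] = min over k of (A[1][0] + B[0][1] = 7 + 3 = 10, A[1][1] + B[1][1] = -1 + 6 = 5, A[1][2] + B[2][1] = 9 + -2 = 7) = 5 (attained at k = 1)
  C[1][2] = min over k of (A[1][0] + B[0][2] = 7 + -4 = 3, A[1][1] + B[1][2] = -1 + -3 = -4, A[1][2] + B[2][2] = 9 + 5 = 14) = -4 (attained at k = 1)
  C[2][0] = min over k of (A[2][0] + B[0][0] = 9 + 10 = 19, A[2][1] + B[1][0] = 7 + 0 = 7, A[2][2] + B[2][0] = 10 + 2 = 12) = 7 (attained at k = 1)
  C[2][1] = min over k of (A[2][0] + B[0][1] = 9 + 3 = 12, A[2][1] + B[1][1] = 7 + 6 = 13, A[2][2] + B[2][1] = 10 + -2 = 8) = 8 (attained at k = 2)
  C[2][2] = min over k of (A[2][0] + B[0][2] = 9 + -4 = 5, A[2][1] + B[1][2] = 7 + -3 = 4, A[2][2] + B[2][2] = 10 + 5 = 15) = 4 (attained at k = 1)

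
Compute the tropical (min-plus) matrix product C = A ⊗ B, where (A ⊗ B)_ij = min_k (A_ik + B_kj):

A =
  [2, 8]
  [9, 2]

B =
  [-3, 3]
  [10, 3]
A ⊗ B =
  [-1, 5]
  [6, 5]

Apply the min-plus product entry-by-entry:
  C[0][0] = min over k of (A[0][0] + B[0][0] = 2 + -3 = -1, A[0][1] + B[1][0] = 8 + 10 = 18) = -1 (attained at k = 0)
  C[0][1] = min over k of (A[0][0] + B[0][1] = 2 + 3 = 5, A[0][1] + B[1][1] = 8 + 3 = 11) = 5 (attained at k = 0)
  C[1][0] = min over k of (A[1][0] + B[0][0] = 9 + -3 = 6, A[1][1] + B[1][0] = 2 + 10 = 12) = 6 (attained at k = 0)
  C[1][1] = min over k of (A[1][0] + B[0][1] = 9 + 3 = 12, A[1][1] + B[1][1] = 2 + 3 = 5) = 5 (attained at k = 1)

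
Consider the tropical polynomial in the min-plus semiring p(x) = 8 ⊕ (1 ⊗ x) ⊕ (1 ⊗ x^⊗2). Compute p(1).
p(1) = 2

A tropical monomial a ⊗ x^⊗i evaluates to a + i · x. Evaluating each term at x = 1:
  Term 0 contributes 8 + 0 · 1 = 8
  Term 1 contributes 1 + 1 · 1 = 2
  Term 2 contributes 1 + 2 · 1 = 3
p(1) = ⊕ of these = min[8, 2, 3] = 2.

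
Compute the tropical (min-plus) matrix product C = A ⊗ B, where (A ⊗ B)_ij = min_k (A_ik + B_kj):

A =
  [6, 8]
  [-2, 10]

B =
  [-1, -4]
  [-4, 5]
A ⊗ B =
  [4, 2]
  [-3, -6]

Apply the min-plus product entry-by-entry:
  C[0][0] = min over k of (A[0][0] + B[0][0] = 6 + -1 = 5, A[0][1] + B[1][0] = 8 + -4 = 4) = 4 (attained at k = 1)
  C[0][1] = min over k of (A[0][0] + B[0][1] = 6 + -4 = 2, A[0][1] + B[1][1] = 8 + 5 = 13) = 2 (attained at k = 0)
  C[1][0] = min over k of (A[1][0] + B[0][0] = -2 + -1 = -3, A[1][1] + B[1][0] = 10 + -4 = 6) = -3 (attained at k = 0)
  C[1][1] = min over k of (A[1][0] + B[0][1] = -2 + -4 = -6, A[1][1] + B[1][1] = 10 + 5 = 15) = -6 (attained at k = 0)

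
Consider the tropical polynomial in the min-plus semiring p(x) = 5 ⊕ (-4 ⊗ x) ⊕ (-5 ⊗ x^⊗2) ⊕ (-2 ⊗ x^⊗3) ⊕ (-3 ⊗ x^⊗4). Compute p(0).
p(0) = -5

A tropical monomial a ⊗ x^⊗i evaluates to a + i · x. Evaluating each term at x = 0:
  Term 0 contributes 5 + 0 · 0 = 5
  Term 1 contributes -4 + 1 · 0 = -4
  Term 2 contributes -5 + 2 · 0 = -5
  Term 3 contributes -2 + 3 · 0 = -2
  Term 4 contributes -3 + 4 · 0 = -3
p(0) = ⊕ of these = min[5, -4, -5, -2, -3] = -5.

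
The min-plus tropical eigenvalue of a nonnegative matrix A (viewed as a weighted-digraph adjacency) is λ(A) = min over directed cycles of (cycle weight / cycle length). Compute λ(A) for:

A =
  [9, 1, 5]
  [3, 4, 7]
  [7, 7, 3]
λ(A) = 2

Enumerate directed cycles and compute their means (weight / length). Sample:
  cycle 0 → 0: weight = 9, length = 1, mean = 9/1 ≈ 9.000
  cycle 1 → 1: weight = 4, length = 1, mean = 4/1 ≈ 4.000
  cycle 2 → 2: weight = 3, length = 1, mean = 3/1 ≈ 3.000
  cycle 0 → 1 → 0: weight = 4, length = 2, mean = 4/2 ≈ 2.000
  cycle 0 → 2 → 0: weight = 12, length = 2, mean = 12/2 ≈ 6.000
  cycle 1 → 0 → 1: weight = 4, length = 2, mean = 4/2 ≈ 2.000
Minimum mean = 2.000, attained e.g. along the cycle 0 → 1 → 0 with weight 4 and length 2. So λ(A) = 4/2 = 2.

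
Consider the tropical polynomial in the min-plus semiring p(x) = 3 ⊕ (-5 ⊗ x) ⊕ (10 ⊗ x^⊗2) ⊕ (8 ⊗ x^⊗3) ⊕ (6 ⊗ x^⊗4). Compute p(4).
p(4) = -1

A tropical monomial a ⊗ x^⊗i evaluates to a + i · x. Evaluating each term at x = 4:
  Term 0 contributes 3 + 0 · 4 = 3
  Term 1 contributes -5 + 1 · 4 = -1
  Term 2 contributes 10 + 2 · 4 = 18
  Term 3 contributes 8 + 3 · 4 = 20
  Term 4 contributes 6 + 4 · 4 = 22
p(4) = ⊕ of these = min[3, -1, 18, 20, 22] = -1.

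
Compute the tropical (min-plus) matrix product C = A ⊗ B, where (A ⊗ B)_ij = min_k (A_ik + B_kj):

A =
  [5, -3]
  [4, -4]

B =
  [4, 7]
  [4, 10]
A ⊗ B =
  [1, 7]
  [0, 6]

Apply the min-plus product entry-by-entry:
  C[0][0] = min over k of (A[0][0] + B[0][0] = 5 + 4 = 9, A[0][1] + B[1][0] = -3 + 4 = 1) = 1 (attained at k = 1)
  C[0][1] = min over k of (A[0][0] + B[0][1] = 5 + 7 = 12, A[0][1] + B[1][1] = -3 + 10 = 7) = 7 (attained at k = 1)
  C[1][0] = min over k of (A[1][0] + B[0][0] = 4 + 4 = 8, A[1][1] + B[1][0] = -4 + 4 = 0) = 0 (attained at k = 1)
  C[1][1] = min over k of (A[1][0] + B[0][1] = 4 + 7 = 11, A[1][1] + B[1][1] = -4 + 10 = 6) = 6 (attained at k = 1)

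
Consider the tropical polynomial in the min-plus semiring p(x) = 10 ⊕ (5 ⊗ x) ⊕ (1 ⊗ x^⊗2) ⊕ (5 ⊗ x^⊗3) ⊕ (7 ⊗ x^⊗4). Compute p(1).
p(1) = 3

A tropical monomial a ⊗ x^⊗i evaluates to a + i · x. Evaluating each term at x = 1:
  Term 0 contributes 10 + 0 · 1 = 10
  Term 1 contributes 5 + 1 · 1 = 6
  Term 2 contributes 1 + 2 · 1 = 3
  Term 3 contributes 5 + 3 · 1 = 8
  Term 4 contributes 7 + 4 · 1 = 11
p(1) = ⊕ of these = min[10, 6, 3, 8, 11] = 3.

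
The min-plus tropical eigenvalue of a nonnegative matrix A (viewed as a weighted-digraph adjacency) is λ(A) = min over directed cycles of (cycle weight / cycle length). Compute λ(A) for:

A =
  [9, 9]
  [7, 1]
λ(A) = 1

Enumerate directed cycles and compute their means (weight / length). Sample:
  cycle 0 → 0: weight = 9, length = 1, mean = 9/1 ≈ 9.000
  cycle 1 → 1: weight = 1, length = 1, mean = 1/1 ≈ 1.000
  cycle 0 → 1 → 0: weight = 16, length = 2, mean = 16/2 ≈ 8.000
  cycle 1 → 0 → 1: weight = 16, length = 2, mean = 16/2 ≈ 8.000
Minimum mean = 1.000, attained e.g. along the cycle 1 → 1 with weight 1 and length 1. So λ(A) = 1/1 = 1.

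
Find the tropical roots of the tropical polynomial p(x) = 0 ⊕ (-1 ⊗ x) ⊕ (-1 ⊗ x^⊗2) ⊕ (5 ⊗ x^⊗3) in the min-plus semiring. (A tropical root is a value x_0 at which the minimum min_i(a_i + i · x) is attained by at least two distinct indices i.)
Roots: {-6, 0, 1}

Each tropical root is a break point of the lower envelope of the lines y = a_i + i · x (there are 4 lines, with slopes 0, 1, ..., 3). Only the lines that attain the minimum somewhere contribute to roots; other lines are dominated. Here the surviving (envelope) indices are i = 3, i = 2, i = 1, i = 0.
Intersections between consecutive envelope lines give the roots: for adjacent envelope indices i < j the intersection is x = (a_i − a_j) / (j − i). Reading off the sorted break points: {-6, 0, 1}.
Verification: at each break x_0, at least two indices attain the minimum of min_i(a_i + i · x_0).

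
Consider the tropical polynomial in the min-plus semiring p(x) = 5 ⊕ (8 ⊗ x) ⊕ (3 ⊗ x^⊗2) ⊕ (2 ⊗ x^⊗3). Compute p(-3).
p(-3) = -7

A tropical monomial a ⊗ x^⊗i evaluates to a + i · x. Evaluating each term at x = -3:
  Term 0 contributes 5 + 0 · -3 = 5
  Term 1 contributes 8 + 1 · -3 = 5
  Term 2 contributes 3 + 2 · -3 = -3
  Term 3 contributes 2 + 3 · -3 = -7
p(-3) = ⊕ of these = min[5, 5, -3, -7] = -7.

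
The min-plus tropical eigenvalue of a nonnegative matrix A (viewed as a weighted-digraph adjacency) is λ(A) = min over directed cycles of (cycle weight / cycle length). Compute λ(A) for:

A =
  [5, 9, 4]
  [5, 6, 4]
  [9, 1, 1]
λ(A) = 1

Enumerate directed cycles and compute their means (weight / length). Sample:
  cycle 0 → 0: weight = 5, length = 1, mean = 5/1 ≈ 5.000
  cycle 1 → 1: weight = 6, length = 1, mean = 6/1 ≈ 6.000
  cycle 2 → 2: weight = 1, length = 1, mean = 1/1 ≈ 1.000
  cycle 0 → 1 → 0: weight = 14, length = 2, mean = 14/2 ≈ 7.000
  cycle 0 → 2 → 0: weight = 13, length = 2, mean = 13/2 ≈ 6.500
  cycle 1 → 0 → 1: weight = 14, length = 2, mean = 14/2 ≈ 7.000
Minimum mean = 1.000, attained e.g. along the cycle 2 → 2 with weight 1 and length 1. So λ(A) = 1/1 = 1.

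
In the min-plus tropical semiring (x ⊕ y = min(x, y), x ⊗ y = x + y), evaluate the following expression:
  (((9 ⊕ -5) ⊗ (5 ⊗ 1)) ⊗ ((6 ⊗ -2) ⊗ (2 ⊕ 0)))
(((9 ⊕ -5) ⊗ (5 ⊗ 1)) ⊗ ((6 ⊗ -2) ⊗ (2 ⊕ 0))) = 5

Expand innermost to outermost. Recall ⊕ takes the minimum of its arguments and ⊗ takes their sum. Working out the expression (((9 ⊕ -5) ⊗ (5 ⊗ 1)) ⊗ ((6 ⊗ -2) ⊗ (2 ⊕ 0))) gives 5.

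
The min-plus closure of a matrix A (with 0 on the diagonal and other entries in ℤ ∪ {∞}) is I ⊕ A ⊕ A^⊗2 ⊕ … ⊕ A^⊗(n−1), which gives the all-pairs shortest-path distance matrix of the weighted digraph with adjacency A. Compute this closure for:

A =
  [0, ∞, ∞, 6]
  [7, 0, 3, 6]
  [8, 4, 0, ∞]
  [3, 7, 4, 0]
Closure =
  [0, 13, 10, 6]
  [7, 0, 3, 6]
  [8, 4, 0, 10]
  [3, 7, 4, 0]

This is the Floyd-Warshall all-pairs shortest-path computation. For each intermediate vertex k = 0, 1, …, 3, update dist[i][j] ← min(dist[i][j], dist[i][k] + dist[k][j]). The final matrix gives, for each (i, j), the minimum total weight of any directed path from i to j (possibly empty when i = j).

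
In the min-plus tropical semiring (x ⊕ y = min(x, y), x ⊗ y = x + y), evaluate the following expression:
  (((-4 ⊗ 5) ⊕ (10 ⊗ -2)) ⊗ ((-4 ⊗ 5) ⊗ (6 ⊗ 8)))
(((-4 ⊗ 5) ⊕ (10 ⊗ -2)) ⊗ ((-4 ⊗ 5) ⊗ (6 ⊗ 8))) = 16

Expand innermost to outermost. Recall ⊕ takes the minimum of its arguments and ⊗ takes their sum. Working out the expression (((-4 ⊗ 5) ⊕ (10 ⊗ -2)) ⊗ ((-4 ⊗ 5) ⊗ (6 ⊗ 8))) gives 16.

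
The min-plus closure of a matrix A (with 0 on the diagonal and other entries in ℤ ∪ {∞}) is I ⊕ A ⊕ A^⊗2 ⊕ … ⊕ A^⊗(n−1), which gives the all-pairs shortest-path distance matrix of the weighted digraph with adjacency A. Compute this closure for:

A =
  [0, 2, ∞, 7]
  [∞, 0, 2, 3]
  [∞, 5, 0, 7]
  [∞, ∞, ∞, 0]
Closure =
  [0, 2, 4, 5]
  [∞, 0, 2, 3]
  [∞, 5, 0, 7]
  [∞, ∞, ∞, 0]

This is the Floyd-Warshall all-pairs shortest-path computation. For each intermediate vertex k = 0, 1, …, 3, update dist[i][j] ← min(dist[i][j], dist[i][k] + dist[k][j]). The final matrix gives, for each (i, j), the minimum total weight of any directed path from i to j (possibly empty when i = j).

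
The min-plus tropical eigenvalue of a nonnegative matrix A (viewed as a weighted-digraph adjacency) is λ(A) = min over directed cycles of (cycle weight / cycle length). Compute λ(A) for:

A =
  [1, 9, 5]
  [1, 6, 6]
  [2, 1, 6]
λ(A) = 1

Enumerate directed cycles and compute their means (weight / length). Sample:
  cycle 0 → 0: weight = 1, length = 1, mean = 1/1 ≈ 1.000
  cycle 1 → 1: weight = 6, length = 1, mean = 6/1 ≈ 6.000
  cycle 2 → 2: weight = 6, length = 1, mean = 6/1 ≈ 6.000
  cycle 0 → 1 → 0: weight = 10, length = 2, mean = 10/2 ≈ 5.000
  cycle 0 → 2 → 0: weight = 7, length = 2, mean = 7/2 ≈ 3.500
  cycle 1 → 0 → 1: weight = 10, length = 2, mean = 10/2 ≈ 5.000
Minimum mean = 1.000, attained e.g. along the cycle 0 → 0 with weight 1 and length 1. So λ(A) = 1/1 = 1.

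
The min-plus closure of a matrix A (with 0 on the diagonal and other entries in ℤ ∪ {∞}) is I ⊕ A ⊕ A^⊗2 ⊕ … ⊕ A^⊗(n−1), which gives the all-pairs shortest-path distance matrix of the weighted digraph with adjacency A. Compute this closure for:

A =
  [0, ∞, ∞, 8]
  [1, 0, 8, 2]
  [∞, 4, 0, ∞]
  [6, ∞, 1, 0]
Closure =
  [0, 13, 9, 8]
  [1, 0, 3, 2]
  [5, 4, 0, 6]
  [6, 5, 1, 0]

This is the Floyd-Warshall all-pairs shortest-path computation. For each intermediate vertex k = 0, 1, …, 3, update dist[i][j] ← min(dist[i][j], dist[i][k] + dist[k][j]). The final matrix gives, for each (i, j), the minimum total weight of any directed path from i to j (possibly empty when i = j).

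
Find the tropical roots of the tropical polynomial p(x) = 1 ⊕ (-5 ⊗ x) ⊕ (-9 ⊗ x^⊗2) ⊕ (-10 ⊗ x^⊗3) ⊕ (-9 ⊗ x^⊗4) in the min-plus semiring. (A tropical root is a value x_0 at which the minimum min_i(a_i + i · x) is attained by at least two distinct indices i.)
Roots: {-1, 1, 4, 6}

Each tropical root is a break point of the lower envelope of the lines y = a_i + i · x (there are 5 lines, with slopes 0, 1, ..., 4). Only the lines that attain the minimum somewhere contribute to roots; other lines are dominated. Here the surviving (envelope) indices are i = 4, i = 3, i = 2, i = 1, i = 0.
Intersections between consecutive envelope lines give the roots: for adjacent envelope indices i < j the intersection is x = (a_i − a_j) / (j − i). Reading off the sorted break points: {-1, 1, 4, 6}.
Verification: at each break x_0, at least two indices attain the minimum of min_i(a_i + i · x_0).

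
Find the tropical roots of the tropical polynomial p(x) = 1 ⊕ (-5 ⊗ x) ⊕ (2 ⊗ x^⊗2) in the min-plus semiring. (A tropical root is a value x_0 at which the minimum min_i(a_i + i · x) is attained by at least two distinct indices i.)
Roots: {-7, 6}

Each tropical root is a break point of the lower envelope of the lines y = a_i + i · x (there are 3 lines, with slopes 0, 1, ..., 2). Only the lines that attain the minimum somewhere contribute to roots; other lines are dominated. Here the surviving (envelope) indices are i = 2, i = 1, i = 0.
Intersections between consecutive envelope lines give the roots: for adjacent envelope indices i < j the intersection is x = (a_i − a_j) / (j − i). Reading off the sorted break points: {-7, 6}.
Verification: at each break x_0, at least two indices attain the minimum of min_i(a_i + i · x_0).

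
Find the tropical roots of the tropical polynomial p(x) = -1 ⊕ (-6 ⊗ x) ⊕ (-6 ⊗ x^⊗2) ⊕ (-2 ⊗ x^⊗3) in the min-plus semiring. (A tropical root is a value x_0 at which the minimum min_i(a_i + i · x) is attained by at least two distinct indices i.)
Roots: {-4, 0, 5}

Each tropical root is a break point of the lower envelope of the lines y = a_i + i · x (there are 4 lines, with slopes 0, 1, ..., 3). Only the lines that attain the minimum somewhere contribute to roots; other lines are dominated. Here the surviving (envelope) indices are i = 3, i = 2, i = 1, i = 0.
Intersections between consecutive envelope lines give the roots: for adjacent envelope indices i < j the intersection is x = (a_i − a_j) / (j − i). Reading off the sorted break points: {-4, 0, 5}.
Verification: at each break x_0, at least two indices attain the minimum of min_i(a_i + i · x_0).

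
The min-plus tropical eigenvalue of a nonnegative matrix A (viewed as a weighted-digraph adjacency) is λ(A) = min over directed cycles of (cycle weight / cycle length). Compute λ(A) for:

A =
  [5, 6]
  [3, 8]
λ(A) = 9/2

Enumerate directed cycles and compute their means (weight / length). Sample:
  cycle 0 → 0: weight = 5, length = 1, mean = 5/1 ≈ 5.000
  cycle 1 → 1: weight = 8, length = 1, mean = 8/1 ≈ 8.000
  cycle 0 → 1 → 0: weight = 9, length = 2, mean = 9/2 ≈ 4.500
  cycle 1 → 0 → 1: weight = 9, length = 2, mean = 9/2 ≈ 4.500
Minimum mean = 4.500, attained e.g. along the cycle 0 → 1 → 0 with weight 9 and length 2. So λ(A) = 9/2 = 9/2.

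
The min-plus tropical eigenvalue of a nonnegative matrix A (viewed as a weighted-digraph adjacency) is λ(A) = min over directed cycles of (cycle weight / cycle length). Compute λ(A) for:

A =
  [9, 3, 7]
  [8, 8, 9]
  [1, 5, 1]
λ(A) = 1

Enumerate directed cycles and compute their means (weight / length). Sample:
  cycle 0 → 0: weight = 9, length = 1, mean = 9/1 ≈ 9.000
  cycle 1 → 1: weight = 8, length = 1, mean = 8/1 ≈ 8.000
  cycle 2 → 2: weight = 1, length = 1, mean = 1/1 ≈ 1.000
  cycle 0 → 1 → 0: weight = 11, length = 2, mean = 11/2 ≈ 5.500
  cycle 0 → 2 → 0: weight = 8, length = 2, mean = 8/2 ≈ 4.000
  cycle 1 → 0 → 1: weight = 11, length = 2, mean = 11/2 ≈ 5.500
Minimum mean = 1.000, attained e.g. along the cycle 2 → 2 with weight 1 and length 1. So λ(A) = 1/1 = 1.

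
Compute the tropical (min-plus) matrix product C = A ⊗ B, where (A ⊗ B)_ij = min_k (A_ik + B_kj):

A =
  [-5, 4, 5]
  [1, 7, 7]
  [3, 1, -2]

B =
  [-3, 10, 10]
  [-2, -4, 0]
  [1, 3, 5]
A ⊗ B =
  [-8, 0, 4]
  [-2, 3, 7]
  [-1, -3, 1]

Apply the min-plus product entry-by-entry:
  C[0][0] = min over k of (A[0][0] + B[0][0] = -5 + -3 = -8, A[0][1] + B[1][0] = 4 + -2 = 2, A[0][2] + B[2][0] = 5 + 1 = 6) = -8 (attained at k = 0)
  C[0][1] = min over k of (A[0][0] + B[0][1] = -5 + 10 = 5, A[0][1] + B[1][1] = 4 + -4 = 0, A[0][2] + B[2][1] = 5 + 3 = 8) = 0 (attained at k = 1)
  C[0][2] = min over k of (A[0][0] + B[0][2] = -5 + 10 = 5, A[0][1] + B[1][2] = 4 + 0 = 4, A[0][2] + B[2][2] = 5 + 5 = 10) = 4 (attained at k = 1)
  C[1][0] = min over k of (A[1][0] + B[0][0] = 1 + -3 = -2, A[1][1] + B[1][0] = 7 + -2 = 5, A[1][2] + B[2][0] = 7 + 1 = 8) = -2 (attained at k = 0)
  C[1][1] = min over k of (A[1][0] + B[0][1] = 1 + 10 = 11, A[1][1] + B[1][1] = 7 + -4 = 3, A[1][2] + B[2][1] = 7 + 3 = 10) = 3 (attained at k = 1)
  C[1][2] = min over k of (A[1][0] + B[0][2] = 1 + 10 = 11, A[1][1] + B[1][2] = 7 + 0 = 7, A[1][2] + B[2][2] = 7 + 5 = 12) = 7 (attained at k = 1)
  C[2][0] = min over k of (A[2][0] + B[0][0] = 3 + -3 = 0, A[2][1] + B[1][0] = 1 + -2 = -1, A[2][2] + B[2][0] = -2 + 1 = -1) = -1 (attained at k = 1)
  C[2][1] = min over k of (A[2][0] + B[0][1] = 3 + 10 = 13, A[2][1] + B[1][1] = 1 + -4 = -3, A[2][2] + B[2][1] = -2 + 3 = 1) = -3 (attained at k = 1)
  C[2][2] = min over k of (A[2][0] + B[0][2] = 3 + 10 = 13, A[2][1] + B[1][2] = 1 + 0 = 1, A[2][2] + B[2][2] = -2 + 5 = 3) = 1 (attained at k = 1)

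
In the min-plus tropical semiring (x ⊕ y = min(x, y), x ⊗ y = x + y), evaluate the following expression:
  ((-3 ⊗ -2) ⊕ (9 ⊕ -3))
((-3 ⊗ -2) ⊕ (9 ⊕ -3)) = -5

Expand innermost to outermost. Recall ⊕ takes the minimum of its arguments and ⊗ takes their sum. Working out the expression ((-3 ⊗ -2) ⊕ (9 ⊕ -3)) gives -5.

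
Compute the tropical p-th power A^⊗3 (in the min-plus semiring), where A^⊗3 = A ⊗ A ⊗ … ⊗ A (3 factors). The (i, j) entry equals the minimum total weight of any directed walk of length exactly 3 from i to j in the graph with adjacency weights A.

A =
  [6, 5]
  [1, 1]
A^⊗3 =
  [7, 7]
  [3, 3]

Each entry (A^⊗3)_ij equals the minimum over all length-3 walks i = v_0 → v_1 → … → v_3 = j of Σ_t A[v_t][v_{t+1}]. For example, for (i, j) = (0, 1) we minimise over 4 possible intermediate vertex sequences; the minimum is 7, attained along the walk 0 → 1 → 1 → 1.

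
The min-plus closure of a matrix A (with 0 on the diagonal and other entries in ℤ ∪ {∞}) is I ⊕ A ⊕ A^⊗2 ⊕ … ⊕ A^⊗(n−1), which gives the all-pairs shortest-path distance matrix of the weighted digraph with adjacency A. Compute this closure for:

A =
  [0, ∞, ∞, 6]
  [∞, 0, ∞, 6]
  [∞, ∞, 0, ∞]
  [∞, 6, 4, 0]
Closure =
  [0, 12, 10, 6]
  [∞, 0, 10, 6]
  [∞, ∞, 0, ∞]
  [∞, 6, 4, 0]

This is the Floyd-Warshall all-pairs shortest-path computation. For each intermediate vertex k = 0, 1, …, 3, update dist[i][j] ← min(dist[i][j], dist[i][k] + dist[k][j]). The final matrix gives, for each (i, j), the minimum total weight of any directed path from i to j (possibly empty when i = j).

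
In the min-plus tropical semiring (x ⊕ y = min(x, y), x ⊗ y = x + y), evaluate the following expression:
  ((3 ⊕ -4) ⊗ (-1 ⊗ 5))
((3 ⊕ -4) ⊗ (-1 ⊗ 5)) = 0

Expand innermost to outermost. Recall ⊕ takes the minimum of its arguments and ⊗ takes their sum. Working out the expression ((3 ⊕ -4) ⊗ (-1 ⊗ 5)) gives 0.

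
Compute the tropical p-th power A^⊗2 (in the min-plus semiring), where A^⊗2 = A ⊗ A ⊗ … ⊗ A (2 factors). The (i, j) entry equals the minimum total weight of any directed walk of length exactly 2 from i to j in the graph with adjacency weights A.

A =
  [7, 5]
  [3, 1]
A^⊗2 =
  [8, 6]
  [4, 2]

Each entry (A^⊗2)_ij equals the minimum over all length-2 walks i = v_0 → v_1 → … → v_2 = j of Σ_t A[v_t][v_{t+1}]. For example, for (i, j) = (0, 1) we minimise over 2 possible intermediate vertex sequences; the minimum is 6, attained along the walk 0 → 1 → 1.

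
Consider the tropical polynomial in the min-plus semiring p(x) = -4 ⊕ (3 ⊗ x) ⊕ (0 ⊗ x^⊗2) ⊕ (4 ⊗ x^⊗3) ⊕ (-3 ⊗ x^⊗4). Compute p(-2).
p(-2) = -11

A tropical monomial a ⊗ x^⊗i evaluates to a + i · x. Evaluating each term at x = -2:
  Term 0 contributes -4 + 0 · -2 = -4
  Term 1 contributes 3 + 1 · -2 = 1
  Term 2 contributes 0 + 2 · -2 = -4
  Term 3 contributes 4 + 3 · -2 = -2
  Term 4 contributes -3 + 4 · -2 = -11
p(-2) = ⊕ of these = min[-4, 1, -4, -2, -11] = -11.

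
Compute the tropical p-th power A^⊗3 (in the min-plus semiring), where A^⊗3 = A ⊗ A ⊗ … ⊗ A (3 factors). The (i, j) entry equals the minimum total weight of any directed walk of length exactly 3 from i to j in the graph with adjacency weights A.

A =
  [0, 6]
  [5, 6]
A^⊗3 =
  [0, 6]
  [5, 11]

Each entry (A^⊗3)_ij equals the minimum over all length-3 walks i = v_0 → v_1 → … → v_3 = j of Σ_t A[v_t][v_{t+1}]. For example, for (i, j) = (0, 1) we minimise over 4 possible intermediate vertex sequences; the minimum is 6, attained along the walk 0 → 0 → 0 → 1.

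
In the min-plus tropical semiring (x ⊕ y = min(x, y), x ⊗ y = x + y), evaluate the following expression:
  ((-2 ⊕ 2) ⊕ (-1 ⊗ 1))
((-2 ⊕ 2) ⊕ (-1 ⊗ 1)) = -2

Expand innermost to outermost. Recall ⊕ takes the minimum of its arguments and ⊗ takes their sum. Working out the expression ((-2 ⊕ 2) ⊕ (-1 ⊗ 1)) gives -2.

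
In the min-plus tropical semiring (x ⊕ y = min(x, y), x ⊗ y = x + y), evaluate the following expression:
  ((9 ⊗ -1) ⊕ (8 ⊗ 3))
((9 ⊗ -1) ⊕ (8 ⊗ 3)) = 8

Expand innermost to outermost. Recall ⊕ takes the minimum of its arguments and ⊗ takes their sum. Working out the expression ((9 ⊗ -1) ⊕ (8 ⊗ 3)) gives 8.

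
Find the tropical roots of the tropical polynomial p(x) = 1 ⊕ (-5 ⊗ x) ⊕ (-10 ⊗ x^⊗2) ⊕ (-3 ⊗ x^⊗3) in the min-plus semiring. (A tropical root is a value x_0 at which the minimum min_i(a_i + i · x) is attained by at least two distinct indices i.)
Roots: {-7, 5, 6}

Each tropical root is a break point of the lower envelope of the lines y = a_i + i · x (there are 4 lines, with slopes 0, 1, ..., 3). Only the lines that attain the minimum somewhere contribute to roots; other lines are dominated. Here the surviving (envelope) indices are i = 3, i = 2, i = 1, i = 0.
Intersections between consecutive envelope lines give the roots: for adjacent envelope indices i < j the intersection is x = (a_i − a_j) / (j − i). Reading off the sorted break points: {-7, 5, 6}.
Verification: at each break x_0, at least two indices attain the minimum of min_i(a_i + i · x_0).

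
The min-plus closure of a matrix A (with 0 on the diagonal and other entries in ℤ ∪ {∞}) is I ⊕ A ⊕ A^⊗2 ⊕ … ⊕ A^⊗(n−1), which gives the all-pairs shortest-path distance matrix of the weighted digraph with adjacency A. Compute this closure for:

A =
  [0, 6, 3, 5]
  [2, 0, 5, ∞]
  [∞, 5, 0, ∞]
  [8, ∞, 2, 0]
Closure =
  [0, 6, 3, 5]
  [2, 0, 5, 7]
  [7, 5, 0, 12]
  [8, 7, 2, 0]

This is the Floyd-Warshall all-pairs shortest-path computation. For each intermediate vertex k = 0, 1, …, 3, update dist[i][j] ← min(dist[i][j], dist[i][k] + dist[k][j]). The final matrix gives, for each (i, j), the minimum total weight of any directed path from i to j (possibly empty when i = j).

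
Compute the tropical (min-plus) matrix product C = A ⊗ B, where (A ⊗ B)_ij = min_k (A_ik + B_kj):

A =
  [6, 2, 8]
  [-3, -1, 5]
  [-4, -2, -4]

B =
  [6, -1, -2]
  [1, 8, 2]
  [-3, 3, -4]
A ⊗ B =
  [3, 5, 4]
  [0, -4, -5]
  [-7, -5, -8]

Apply the min-plus product entry-by-entry:
  C[0][0] = min over k of (A[0][0] + B[0][0] = 6 + 6 = 12, A[0][1] + B[1][0] = 2 + 1 = 3, A[0][2] + B[2][0] = 8 + -3 = 5) = 3 (attained at k = 1)
  C[0][1] = min over k of (A[0][0] + B[0][1] = 6 + -1 = 5, A[0][1] + B[1][1] = 2 + 8 = 10, A[0][2] + B[2][1] = 8 + 3 = 11) = 5 (attained at k = 0)
  C[0][2] = min over k of (A[0][0] + B[0][2] = 6 + -2 = 4, A[0][1] + B[1][2] = 2 + 2 = 4, A[0][2] + B[2][2] = 8 + -4 = 4) = 4 (attained at k = 0)
  C[1][0] = min over k of (A[1][0] + B[0][0] = -3 + 6 = 3, A[1][1] + B[1][0] = -1 + 1 = 0, A[1][2] + B[2][0] = 5 + -3 = 2) = 0 (attained at k = 1)
  C[1][1] = min over k of (A[1][0] + B[0][1] = -3 + -1 = -4, A[1][1] + B[1][1] = -1 + 8 = 7, A[1][2] + B[2][1] = 5 + 3 = 8) = -4 (attained at k = 0)
  C[1][2] = min over k of (A[1][0] + B[0][2] = -3 + -2 = -5, A[1][1] + B[1][2] = -1 + 2 = 1, A[1][2] + B[2][2] = 5 + -4 = 1) = -5 (attained at k = 0)
  C[2][0] = min over k of (A[2][0] + B[0][0] = -4 + 6 = 2, A[2][1] + B[1][0] = -2 + 1 = -1, A[2][2] + B[2][0] = -4 + -3 = -7) = -7 (attained at k = 2)
  C[2][1] = min over k of (A[2][0] + B[0][1] = -4 + -1 = -5, A[2][1] + B[1][1] = -2 + 8 = 6, A[2][2] + B[2][1] = -4 + 3 = -1) = -5 (attained at k = 0)
  C[2][2] = min over k of (A[2][0] + B[0][2] = -4 + -2 = -6, A[2][1] + B[1][2] = -2 + 2 = 0, A[2][2] + B[2][2] = -4 + -4 = -8) = -8 (attained at k = 2)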